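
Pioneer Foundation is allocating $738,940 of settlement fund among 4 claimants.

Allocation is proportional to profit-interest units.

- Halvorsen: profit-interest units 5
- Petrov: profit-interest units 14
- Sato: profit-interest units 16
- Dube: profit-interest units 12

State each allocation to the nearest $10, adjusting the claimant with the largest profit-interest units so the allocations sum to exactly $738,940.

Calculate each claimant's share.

Profit-interest units total: 5 + 14 + 16 + 12 = 47.
Pro-rata amounts: Halvorsen 78,610.64; Petrov 220,109.79; Sato 251,554.04; Dube 188,665.53.
At nearest $10: Halvorsen $78,610; Petrov $220,110; Sato $251,550; Dube $188,670. Sum = $738,940.
Sum already equals the total — no adjustment.

Halvorsen: $78,610 | Petrov: $220,110 | Sato: $251,550 | Dube: $188,670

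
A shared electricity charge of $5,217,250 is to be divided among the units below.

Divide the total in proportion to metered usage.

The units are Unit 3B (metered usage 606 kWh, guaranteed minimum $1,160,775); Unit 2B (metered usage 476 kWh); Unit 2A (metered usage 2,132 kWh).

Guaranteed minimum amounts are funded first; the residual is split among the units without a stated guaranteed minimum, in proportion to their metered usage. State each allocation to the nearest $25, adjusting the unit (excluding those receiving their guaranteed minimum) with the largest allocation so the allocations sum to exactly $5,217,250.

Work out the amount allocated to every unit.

Unit 3B: $1,160,775; Unit 2B: $740,375; Unit 2A: $3,316,100

Fund the minimums — Unit 3B $1,160,775. Residual $4,056,475.
Residual split over remaining metered usage 2,608: Unit 2B 740,368.90 → $740,375; Unit 2A 3,316,106.10 → $3,316,100.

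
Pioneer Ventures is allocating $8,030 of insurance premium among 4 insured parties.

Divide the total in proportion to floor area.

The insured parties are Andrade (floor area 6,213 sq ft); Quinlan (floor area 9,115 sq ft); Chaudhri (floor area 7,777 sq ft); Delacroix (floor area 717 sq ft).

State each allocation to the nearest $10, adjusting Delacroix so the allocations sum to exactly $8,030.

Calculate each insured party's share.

Andrade: $2,090 · Quinlan: $3,070 · Chaudhri: $2,620 · Delacroix: $250

Sum of floor area: 23,822.
Raw shares: Andrade 6,213/23,822 × $8,030 = 2,094.30; Quinlan 9,115/23,822 × $8,030 = 3,072.51; Chaudhri 7,777/23,822 × $8,030 = 2,621.50; Delacroix 717/23,822 × $8,030 = 241.69.
Rounded to nearest $10: Andrade $2,090; Quinlan $3,070; Chaudhri $2,620; Delacroix $240. Sum = $8,020.
Difference $8,030 − $8,020 = +$10 applied to Delacroix: Delacroix becomes $250.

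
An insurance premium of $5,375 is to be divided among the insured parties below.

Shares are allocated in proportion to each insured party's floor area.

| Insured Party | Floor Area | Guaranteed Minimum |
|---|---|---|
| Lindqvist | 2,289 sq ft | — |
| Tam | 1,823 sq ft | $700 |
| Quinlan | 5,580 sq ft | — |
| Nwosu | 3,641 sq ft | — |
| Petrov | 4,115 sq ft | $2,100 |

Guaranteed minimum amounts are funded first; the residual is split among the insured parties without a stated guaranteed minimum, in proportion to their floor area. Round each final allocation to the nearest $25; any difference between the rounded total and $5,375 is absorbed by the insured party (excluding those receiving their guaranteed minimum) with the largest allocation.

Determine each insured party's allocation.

Minimums first: Tam $700; Petrov $2,100. Balance $2,575.
Balance split over remaining floor area 11,510: Lindqvist 512.09 → $500; Quinlan 1,248.35 → $1,250; Nwosu 814.56 → $825.

Lindqvist: $500 | Tam: $700 | Quinlan: $1,250 | Nwosu: $825 | Petrov: $2,100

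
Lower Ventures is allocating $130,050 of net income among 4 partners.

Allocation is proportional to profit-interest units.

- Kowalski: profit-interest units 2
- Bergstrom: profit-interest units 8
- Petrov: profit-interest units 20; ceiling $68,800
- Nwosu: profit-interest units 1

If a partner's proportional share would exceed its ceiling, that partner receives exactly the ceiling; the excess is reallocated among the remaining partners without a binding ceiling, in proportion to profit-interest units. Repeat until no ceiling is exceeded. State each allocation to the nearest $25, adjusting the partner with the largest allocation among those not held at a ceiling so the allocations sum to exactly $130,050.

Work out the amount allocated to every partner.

Kowalski: $11,125; Bergstrom: $44,550; Petrov: $68,800; Nwosu: $5,575

Profit-interest units total: 31.
Pro-rata shares before constraints: Kowalski 8,390.32; Bergstrom 33,561.29; Petrov 83,903.23; Nwosu 4,195.16.
Cap binds for Petrov ($68,800); residual $61,250 reallocated over remaining profit-interest units 11.
Shares after redistribution: Kowalski 11,136.36 → $11,125; Bergstrom 44,545.45 → $44,550; Nwosu 5,568.18 → $5,575.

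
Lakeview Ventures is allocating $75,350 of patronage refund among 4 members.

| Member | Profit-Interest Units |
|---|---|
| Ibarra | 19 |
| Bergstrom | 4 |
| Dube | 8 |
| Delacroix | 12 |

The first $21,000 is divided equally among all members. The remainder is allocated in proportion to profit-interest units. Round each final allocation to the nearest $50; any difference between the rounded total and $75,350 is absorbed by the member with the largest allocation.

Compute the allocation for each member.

Ibarra: $29,300; Bergstrom: $10,300; Dube: $15,350; Delacroix: $20,400

First tranche $21,000 split equally: $5,250 each.
Remainder $54,350 by profit-interest units (total 43): Ibarra 24,015.12 → $24,000; Bergstrom 5,055.81 → $5,050; Dube 10,111.63 → $10,100; Delacroix 15,167.44 → $15,150.
Rounding difference +$50 on remainder applied to Ibarra.
Totals: Ibarra $5,250 + $24,050 = $29,300; Bergstrom $5,250 + $5,050 = $10,300; Dube $5,250 + $10,100 = $15,350; Delacroix $5,250 + $15,150 = $20,400.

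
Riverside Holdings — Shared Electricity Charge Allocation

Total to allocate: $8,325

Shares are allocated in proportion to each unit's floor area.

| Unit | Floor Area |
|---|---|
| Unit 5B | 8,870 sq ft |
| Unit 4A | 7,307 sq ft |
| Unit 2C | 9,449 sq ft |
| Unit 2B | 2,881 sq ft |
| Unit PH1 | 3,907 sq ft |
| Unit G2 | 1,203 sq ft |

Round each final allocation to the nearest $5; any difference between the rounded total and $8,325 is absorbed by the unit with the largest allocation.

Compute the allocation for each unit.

Total floor area = 33,617.
Unrounded shares: Unit 5B 8,870/33,617 × $8,325 = 2,196.59; Unit 4A 7,307/33,617 × $8,325 = 1,809.52; Unit 2C 9,449/33,617 × $8,325 = 2,339.97; Unit 2B 2,881/33,617 × $8,325 = 713.46; Unit PH1 3,907/33,617 × $8,325 = 967.54; Unit G2 1,203/33,617 × $8,325 = 297.91.
Rounded to nearest $5: Unit 5B $2,195; Unit 4A $1,810; Unit 2C $2,340; Unit 2B $715; Unit PH1 $970; Unit G2 $300. Sum = $8,330.
Difference $8,325 − $8,330 = −$5 applied to largest allocation (Unit 2C): Unit 2C becomes $2,335.

Unit 5B: $2,195 | Unit 4A: $1,810 | Unit 2C: $2,335 | Unit 2B: $715 | Unit PH1: $970 | Unit G2: $300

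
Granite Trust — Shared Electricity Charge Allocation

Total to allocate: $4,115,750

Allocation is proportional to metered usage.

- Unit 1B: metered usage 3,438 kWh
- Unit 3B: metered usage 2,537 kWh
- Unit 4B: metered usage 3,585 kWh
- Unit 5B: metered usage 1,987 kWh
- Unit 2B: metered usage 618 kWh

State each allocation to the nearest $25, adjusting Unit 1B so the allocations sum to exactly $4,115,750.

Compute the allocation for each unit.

Unit 1B: $1,163,200 · Unit 3B: $858,325 · Unit 4B: $1,212,900 · Unit 5B: $672,250 · Unit 2B: $209,075

Sum of metered usage: 12,165.
Unrounded shares: Unit 1B 3,438/12,165 × $4,115,750 = 1,163,168.80; Unit 3B 2,537/12,165 × $4,115,750 = 858,336.03; Unit 4B 3,585/12,165 × $4,115,750 = 1,212,902.90; Unit 5B 1,987/12,165 × $4,115,750 = 672,256.08; Unit 2B 618/12,165 × $4,115,750 = 209,086.19.
At nearest $25: Unit 1B $1,163,175; Unit 3B $858,325; Unit 4B $1,212,900; Unit 5B $672,250; Unit 2B $209,075. Sum = $4,115,725.
Difference $4,115,750 − $4,115,725 = +$25 applied to Unit 1B: Unit 1B becomes $1,163,200.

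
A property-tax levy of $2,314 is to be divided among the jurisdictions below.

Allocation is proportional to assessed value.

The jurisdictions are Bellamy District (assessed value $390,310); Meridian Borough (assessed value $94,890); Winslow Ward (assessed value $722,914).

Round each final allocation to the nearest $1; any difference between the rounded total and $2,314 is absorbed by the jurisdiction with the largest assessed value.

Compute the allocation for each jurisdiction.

Bellamy District: $748 | Meridian Borough: $182 | Winslow Ward: $1,384

Total assessed value = 390,310 + 94,890 + 722,914 = 1,208,114.
Raw shares: Bellamy District 747.59; Meridian Borough 181.75; Winslow Ward 1,384.66.
Rounded to nearest $1: Bellamy District $748; Meridian Borough $182; Winslow Ward $1,385. Sum = $2,315.
Difference $2,314 − $2,315 = −$1 applied to largest assessed value (Winslow Ward): Winslow Ward becomes $1,384.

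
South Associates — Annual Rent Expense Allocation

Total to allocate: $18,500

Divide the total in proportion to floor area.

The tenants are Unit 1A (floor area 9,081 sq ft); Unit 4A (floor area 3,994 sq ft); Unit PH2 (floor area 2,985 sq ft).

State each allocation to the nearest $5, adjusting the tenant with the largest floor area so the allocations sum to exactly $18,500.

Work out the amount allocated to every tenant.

Unit 1A: $10,460 | Unit 4A: $4,600 | Unit PH2: $3,440

Combined floor area = 9,081 + 3,994 + 2,985 = 16,060.
Pro-rata amounts: Unit 1A 10,460.68; Unit 4A 4,600.81; Unit PH2 3,438.51.
After rounding ($5): Unit 1A $10,460; Unit 4A $4,600; Unit PH2 $3,440. Sum = $18,500.
No rounding difference to absorb.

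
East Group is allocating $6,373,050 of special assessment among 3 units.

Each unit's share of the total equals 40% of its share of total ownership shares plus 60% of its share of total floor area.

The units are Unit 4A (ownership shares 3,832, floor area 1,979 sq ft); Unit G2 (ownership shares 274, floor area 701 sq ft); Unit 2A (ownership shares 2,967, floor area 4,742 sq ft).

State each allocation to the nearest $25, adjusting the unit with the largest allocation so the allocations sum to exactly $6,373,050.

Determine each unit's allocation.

Ownership shares total 7,073; floor area total 7,422.
Blended shares (40% ownership shares + 60% floor area): Unit 4A 0.3767; Unit G2 0.0722; Unit 2A 0.5511.
Raw shares: Unit 4A 2,400,697.79; Unit G2 459,910.57; Unit 2A 3,512,441.65.
At nearest $25: Unit 4A $2,400,700; Unit G2 $459,900; Unit 2A $3,512,450. Sum = $6,373,050.
Rounded total matches; no reconciliation needed.

Unit 4A: $2,400,700; Unit G2: $459,900; Unit 2A: $3,512,450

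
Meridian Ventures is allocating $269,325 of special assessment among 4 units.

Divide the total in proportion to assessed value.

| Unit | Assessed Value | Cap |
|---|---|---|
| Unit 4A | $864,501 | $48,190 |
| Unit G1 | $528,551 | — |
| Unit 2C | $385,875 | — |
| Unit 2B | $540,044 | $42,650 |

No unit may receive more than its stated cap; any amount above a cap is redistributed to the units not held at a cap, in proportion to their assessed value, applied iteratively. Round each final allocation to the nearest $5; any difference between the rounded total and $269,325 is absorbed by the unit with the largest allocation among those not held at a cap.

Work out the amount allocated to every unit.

Assessed value total: 2,318,971.
Proportional shares (ignoring caps): Unit 4A 100,403.04; Unit G1 61,385.85; Unit 2C 44,815.47; Unit 2B 62,720.64.
Cap binds for Unit 4A ($48,190), Unit 2B ($42,650); residual $178,485 reallocated over remaining assessed value 914,426.
Shares after redistribution: Unit G1 103,166.82 → $103,165; Unit 2C 75,318.18 → $75,320.

Unit 4A: $48,190; Unit G1: $103,165; Unit 2C: $75,320; Unit 2B: $42,650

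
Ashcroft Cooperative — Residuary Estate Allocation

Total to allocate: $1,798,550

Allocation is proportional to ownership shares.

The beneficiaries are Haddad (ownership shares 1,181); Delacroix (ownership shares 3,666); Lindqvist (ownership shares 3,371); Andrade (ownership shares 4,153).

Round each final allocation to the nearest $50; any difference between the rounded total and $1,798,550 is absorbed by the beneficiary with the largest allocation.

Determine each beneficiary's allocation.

Haddad: $171,700 | Delacroix: $533,000 | Lindqvist: $490,100 | Andrade: $603,750

Ownership shares total: 12,371.
Unrounded shares: Haddad 1,181/12,371 × $1,798,550 = 171,698.94; Delacroix 3,666/12,371 × $1,798,550 = 532,979.09; Lindqvist 3,371/12,371 × $1,798,550 = 490,090.70; Andrade 4,153/12,371 × $1,798,550 = 603,781.27.
After rounding ($50): Haddad $171,700; Delacroix $533,000; Lindqvist $490,100; Andrade $603,800. Sum = $1,798,600.
Difference $1,798,550 − $1,798,600 = −$50 applied to largest allocation (Andrade): Andrade becomes $603,750.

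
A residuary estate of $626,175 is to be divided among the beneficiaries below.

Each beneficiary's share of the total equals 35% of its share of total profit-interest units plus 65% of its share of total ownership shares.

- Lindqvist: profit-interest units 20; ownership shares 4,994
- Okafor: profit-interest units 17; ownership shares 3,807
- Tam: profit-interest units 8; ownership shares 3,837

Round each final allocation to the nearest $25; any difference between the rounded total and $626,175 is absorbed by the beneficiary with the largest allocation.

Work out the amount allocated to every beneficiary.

Profit-interest units total 45; ownership shares total 12,638.
Composite weights (35% profit-interest units + 65% ownership shares): Lindqvist 0.4124; Okafor 0.3280; Tam 0.2596.
Proportional shares: Lindqvist 258,239.52; Okafor 205,400.78; Tam 162,534.70.
At nearest $25: Lindqvist $258,250; Okafor $205,400; Tam $162,525. Sum = $626,175.
Rounded total matches; no reconciliation needed.

Lindqvist: $258,250 · Okafor: $205,400 · Tam: $162,525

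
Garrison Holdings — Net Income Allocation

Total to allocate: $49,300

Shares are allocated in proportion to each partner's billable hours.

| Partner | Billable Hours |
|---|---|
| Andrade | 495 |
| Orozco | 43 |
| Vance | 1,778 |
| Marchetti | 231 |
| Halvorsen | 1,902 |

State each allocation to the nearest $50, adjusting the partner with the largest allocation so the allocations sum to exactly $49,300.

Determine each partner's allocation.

Andrade: $5,500 · Orozco: $500 · Vance: $19,700 · Marchetti: $2,550 · Halvorsen: $21,050

Billable hours total: 4,449.
Pro-rata amounts: Andrade 495/4,449 × $49,300 = 5,485.17; Orozco 43/4,449 × $49,300 = 476.49; Vance 1,778/4,449 × $49,300 = 19,702.27; Marchetti 231/4,449 × $49,300 = 2,559.74; Halvorsen 1,902/4,449 × $49,300 = 21,076.33.
After rounding ($50): Andrade $5,500; Orozco $500; Vance $19,700; Marchetti $2,550; Halvorsen $21,100. Sum = $49,350.
Difference $49,300 − $49,350 = −$50 applied to largest allocation (Halvorsen): Halvorsen becomes $21,050.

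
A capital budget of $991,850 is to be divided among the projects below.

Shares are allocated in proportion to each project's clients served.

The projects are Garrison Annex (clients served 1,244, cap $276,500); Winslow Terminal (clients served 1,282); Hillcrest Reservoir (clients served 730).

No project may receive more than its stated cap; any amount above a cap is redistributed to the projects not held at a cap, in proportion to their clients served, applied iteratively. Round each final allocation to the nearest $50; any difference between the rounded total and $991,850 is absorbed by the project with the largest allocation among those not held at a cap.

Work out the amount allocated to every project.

Garrison Annex: $276,500 | Winslow Terminal: $455,800 | Hillcrest Reservoir: $259,550

Clients served total: 3,256.
Unconstrained shares: Garrison Annex 378,950.06; Winslow Terminal 390,525.71; Hillcrest Reservoir 222,374.23.
Cap binds for Garrison Annex ($276,500); remaining pool $715,350 reallocated over remaining clients served 2,012.
Shares after redistribution: Winslow Terminal 455,804.52 → $455,800; Hillcrest Reservoir 259,545.48 → $259,550.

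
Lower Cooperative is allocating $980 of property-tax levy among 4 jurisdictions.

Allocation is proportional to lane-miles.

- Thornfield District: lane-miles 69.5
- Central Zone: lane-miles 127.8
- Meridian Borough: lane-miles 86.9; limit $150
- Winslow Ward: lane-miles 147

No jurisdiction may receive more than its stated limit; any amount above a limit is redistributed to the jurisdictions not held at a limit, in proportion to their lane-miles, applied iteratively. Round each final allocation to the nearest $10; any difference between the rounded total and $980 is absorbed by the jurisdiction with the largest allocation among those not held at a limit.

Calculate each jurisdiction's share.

Combined lane-miles = 431.2.
Proportional shares (ignoring caps): Thornfield District 157.95; Central Zone 290.45; Meridian Borough 197.50; Winslow Ward 334.09.
Held at cap: Meridian Borough ($150); residual $830 reallocated over remaining lane-miles 344.3.
Shares after redistribution: Thornfield District 167.54 → $170; Central Zone 308.09 → $310; Winslow Ward 354.37 → $350.

Thornfield District: $170; Central Zone: $310; Meridian Borough: $150; Winslow Ward: $350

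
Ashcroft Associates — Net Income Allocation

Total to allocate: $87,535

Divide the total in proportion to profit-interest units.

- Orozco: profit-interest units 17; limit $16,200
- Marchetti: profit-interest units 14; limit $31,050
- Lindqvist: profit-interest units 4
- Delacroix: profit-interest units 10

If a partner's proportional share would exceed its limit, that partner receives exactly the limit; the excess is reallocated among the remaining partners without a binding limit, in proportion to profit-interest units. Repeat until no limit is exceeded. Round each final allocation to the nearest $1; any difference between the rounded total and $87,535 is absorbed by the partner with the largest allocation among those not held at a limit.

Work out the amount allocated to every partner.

Orozco: $16,200 | Marchetti: $31,050 | Lindqvist: $11,510 | Delacroix: $28,775

Combined profit-interest units = 45.
Pro-rata shares before constraints: Orozco 33,068.78; Marchetti 27,233.11; Lindqvist 7,780.89; Delacroix 19,452.22.
Capped: Orozco ($16,200); balance $71,335 reallocated over remaining profit-interest units 28.
Capped: Marchetti ($31,050); balance $40,285 reallocated over remaining profit-interest units 14.
Shares after redistribution: Lindqvist 11,510.00 → $11,510; Delacroix 28,775.00 → $28,775.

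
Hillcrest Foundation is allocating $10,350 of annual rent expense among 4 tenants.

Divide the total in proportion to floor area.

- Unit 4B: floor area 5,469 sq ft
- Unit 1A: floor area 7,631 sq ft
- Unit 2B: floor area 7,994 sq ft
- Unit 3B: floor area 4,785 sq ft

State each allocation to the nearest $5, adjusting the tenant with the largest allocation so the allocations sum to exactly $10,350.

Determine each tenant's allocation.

Combined floor area = 25,879.
Proportional shares: Unit 4B 5,469/25,879 × $10,350 = 2,187.26; Unit 1A 7,631/25,879 × $10,350 = 3,051.93; Unit 2B 7,994/25,879 × $10,350 = 3,197.11; Unit 3B 4,785/25,879 × $10,350 = 1,913.70.
After rounding ($5): Unit 4B $2,185; Unit 1A $3,050; Unit 2B $3,195; Unit 3B $1,915. Sum = $10,345.
Difference $10,350 − $10,345 = +$5 applied to largest allocation (Unit 2B): Unit 2B becomes $3,200.

Unit 4B: $2,185 | Unit 1A: $3,050 | Unit 2B: $3,200 | Unit 3B: $1,915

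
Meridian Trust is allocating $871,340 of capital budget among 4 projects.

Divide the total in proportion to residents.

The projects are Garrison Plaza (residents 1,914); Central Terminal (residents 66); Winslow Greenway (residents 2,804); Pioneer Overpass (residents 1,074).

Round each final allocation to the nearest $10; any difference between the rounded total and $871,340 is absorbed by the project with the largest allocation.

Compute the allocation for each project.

Residents total: 5,858.
Unrounded shares: Garrison Plaza 1,914/5,858 × $871,340 = 284,695.25; Central Terminal 66/5,858 × $871,340 = 9,817.08; Winslow Greenway 2,804/5,858 × $871,340 = 417,077.05; Pioneer Overpass 1,074/5,858 × $871,340 = 159,750.62.
At nearest $10: Garrison Plaza $284,700; Central Terminal $9,820; Winslow Greenway $417,080; Pioneer Overpass $159,750. Sum = $871,350.
Difference $871,340 − $871,350 = −$10 applied to largest allocation (Winslow Greenway): Winslow Greenway becomes $417,070.

Garrison Plaza: $284,700; Central Terminal: $9,820; Winslow Greenway: $417,070; Pioneer Overpass: $159,750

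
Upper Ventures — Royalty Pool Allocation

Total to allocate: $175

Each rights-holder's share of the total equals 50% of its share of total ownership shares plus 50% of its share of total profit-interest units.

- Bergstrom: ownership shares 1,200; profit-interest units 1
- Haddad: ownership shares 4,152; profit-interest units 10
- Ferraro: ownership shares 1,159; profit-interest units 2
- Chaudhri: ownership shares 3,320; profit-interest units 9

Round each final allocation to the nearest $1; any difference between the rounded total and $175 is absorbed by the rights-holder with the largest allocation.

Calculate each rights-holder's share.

Bergstrom: $15 · Haddad: $77 · Ferraro: $18 · Chaudhri: $65

Ownership shares total 9,831; profit-interest units total 22.
Combined weights (50% ownership shares + 50% profit-interest units): Bergstrom 0.0838; Haddad 0.4384; Ferraro 0.1044; Chaudhri 0.3734.
Proportional shares: Bergstrom 14.66; Haddad 76.73; Ferraro 18.27; Chaudhri 65.34.
After rounding ($1): Bergstrom $15; Haddad $77; Ferraro $18; Chaudhri $65. Sum = $175.
Rounded total matches; no reconciliation needed.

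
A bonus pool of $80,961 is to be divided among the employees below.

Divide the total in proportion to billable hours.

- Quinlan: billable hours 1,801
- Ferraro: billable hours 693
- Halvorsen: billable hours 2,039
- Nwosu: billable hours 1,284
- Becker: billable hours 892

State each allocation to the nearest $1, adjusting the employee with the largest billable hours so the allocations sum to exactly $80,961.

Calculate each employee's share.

Sum of billable hours: 6,709.
Unrounded shares: Quinlan 1,801/6,709 × $80,961 = 21,733.61; Ferraro 693/6,709 × $80,961 = 8,362.79; Halvorsen 2,039/6,709 × $80,961 = 24,605.68; Nwosu 1,284/6,709 × $80,961 = 15,494.70; Becker 892/6,709 × $80,961 = 10,764.23.
Rounded to nearest $1: Quinlan $21,734; Ferraro $8,363; Halvorsen $24,606; Nwosu $15,495; Becker $10,764. Sum = $80,962.
Difference $80,961 − $80,962 = −$1 applied to largest billable hours (Halvorsen): Halvorsen becomes $24,605.

Quinlan: $21,734 · Ferraro: $8,363 · Halvorsen: $24,605 · Nwosu: $15,495 · Becker: $10,764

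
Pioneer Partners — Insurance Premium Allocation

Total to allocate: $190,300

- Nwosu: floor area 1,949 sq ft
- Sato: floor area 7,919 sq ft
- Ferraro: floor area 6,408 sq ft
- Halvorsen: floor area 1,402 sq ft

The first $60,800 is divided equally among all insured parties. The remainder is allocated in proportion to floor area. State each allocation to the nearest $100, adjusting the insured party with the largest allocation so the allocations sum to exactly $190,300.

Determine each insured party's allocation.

First tranche $60,800 split equally: $15,200 each.
Remainder $129,500 by floor area (total 17,678): Nwosu 14,277.38 → $14,300; Sato 58,010.55 → $58,000; Ferraro 46,941.74 → $46,900; Halvorsen 10,270.34 → $10,300.
Totals: Nwosu $15,200 + $14,300 = $29,500; Sato $15,200 + $58,000 = $73,200; Ferraro $15,200 + $46,900 = $62,100; Halvorsen $15,200 + $10,300 = $25,500.

Nwosu: $29,500; Sato: $73,200; Ferraro: $62,100; Halvorsen: $25,500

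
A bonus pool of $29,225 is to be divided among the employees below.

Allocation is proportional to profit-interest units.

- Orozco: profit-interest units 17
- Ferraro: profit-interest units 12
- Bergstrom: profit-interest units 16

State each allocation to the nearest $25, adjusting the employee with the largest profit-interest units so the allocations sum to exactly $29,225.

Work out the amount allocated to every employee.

Orozco: $11,025 · Ferraro: $7,800 · Bergstrom: $10,400

Sum of profit-interest units: 45.
Unrounded shares: Orozco 17/45 × $29,225 = 11,040.56; Ferraro 12/45 × $29,225 = 7,793.33; Bergstrom 16/45 × $29,225 = 10,391.11.
After rounding ($25): Orozco $11,050; Ferraro $7,800; Bergstrom $10,400. Sum = $29,250.
Difference $29,225 − $29,250 = −$25 applied to largest profit-interest units (Orozco): Orozco becomes $11,025.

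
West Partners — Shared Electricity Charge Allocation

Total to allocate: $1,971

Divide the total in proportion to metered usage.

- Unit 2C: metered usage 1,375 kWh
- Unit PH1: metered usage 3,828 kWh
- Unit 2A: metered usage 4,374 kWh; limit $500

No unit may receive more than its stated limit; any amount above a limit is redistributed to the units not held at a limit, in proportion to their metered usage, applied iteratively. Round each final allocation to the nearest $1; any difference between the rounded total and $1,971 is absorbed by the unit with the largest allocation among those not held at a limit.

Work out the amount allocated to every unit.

Total metered usage = 9,577.
Pro-rata shares before constraints: Unit 2C 282.98; Unit PH1 787.82; Unit 2A 900.19.
Cap binds for Unit 2A ($500); residual $1,471 reallocated over remaining metered usage 5,203.
Shares after redistribution: Unit 2C 388.74 → $389; Unit PH1 1,082.26 → $1,082.

Unit 2C: $389 · Unit PH1: $1,082 · Unit 2A: $500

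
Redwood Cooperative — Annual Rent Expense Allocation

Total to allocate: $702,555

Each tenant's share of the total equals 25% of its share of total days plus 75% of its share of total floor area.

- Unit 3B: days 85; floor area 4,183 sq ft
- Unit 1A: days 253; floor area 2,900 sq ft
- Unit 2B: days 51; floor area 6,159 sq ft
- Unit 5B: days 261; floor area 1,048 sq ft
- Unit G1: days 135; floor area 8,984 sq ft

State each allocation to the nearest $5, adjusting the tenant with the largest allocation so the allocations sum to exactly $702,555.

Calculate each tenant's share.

Totals — days 785, floor area 23,274.
Composite weights (25% days + 75% floor area): Unit 3B 0.1619; Unit 1A 0.1740; Unit 2B 0.2147; Unit 5B 0.1169; Unit G1 0.3325.
Unrounded shares: Unit 3B 113,720.05; Unit 1A 122,262.25; Unit 2B 150,848.80; Unit 5B 82,123.49; Unit G1 233,600.41.
After rounding ($5): Unit 3B $113,720; Unit 1A $122,260; Unit 2B $150,850; Unit 5B $82,125; Unit G1 $233,600. Sum = $702,555.
No rounding difference to absorb.

Unit 3B: $113,720; Unit 1A: $122,260; Unit 2B: $150,850; Unit 5B: $82,125; Unit G1: $233,600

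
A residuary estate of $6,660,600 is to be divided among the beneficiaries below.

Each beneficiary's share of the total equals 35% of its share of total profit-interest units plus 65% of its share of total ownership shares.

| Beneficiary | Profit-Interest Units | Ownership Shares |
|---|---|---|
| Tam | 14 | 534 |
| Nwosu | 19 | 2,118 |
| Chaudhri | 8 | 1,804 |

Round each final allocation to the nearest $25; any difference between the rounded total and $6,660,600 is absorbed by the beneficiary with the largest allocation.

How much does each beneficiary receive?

Tam: $1,314,850; Nwosu: $3,138,125; Chaudhri: $2,207,625

Profit-interest units total 41; ownership shares total 4,456.
Blended shares (35% profit-interest units + 65% ownership shares): Tam 0.1974; Nwosu 0.4711; Chaudhri 0.3314.
Raw shares: Tam 1,314,850.18; Nwosu 3,138,137.30; Chaudhri 2,207,612.51.
At nearest $25: Tam $1,314,850; Nwosu $3,138,125; Chaudhri $2,207,625. Sum = $6,660,600.
Rounded total matches; no reconciliation needed.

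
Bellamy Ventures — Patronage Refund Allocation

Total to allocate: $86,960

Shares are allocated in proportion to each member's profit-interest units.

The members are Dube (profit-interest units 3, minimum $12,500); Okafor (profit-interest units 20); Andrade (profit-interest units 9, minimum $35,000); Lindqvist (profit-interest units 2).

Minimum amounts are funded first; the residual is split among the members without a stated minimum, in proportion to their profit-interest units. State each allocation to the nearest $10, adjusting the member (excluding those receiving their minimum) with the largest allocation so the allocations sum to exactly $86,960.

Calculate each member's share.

Dube: $12,500; Okafor: $35,870; Andrade: $35,000; Lindqvist: $3,590

Guaranteed amounts: Dube $12,500; Andrade $35,000. Remaining pool $39,460.
Remaining pool split over remaining profit-interest units 22: Okafor 35,872.73 → $35,870; Lindqvist 3,587.27 → $3,590.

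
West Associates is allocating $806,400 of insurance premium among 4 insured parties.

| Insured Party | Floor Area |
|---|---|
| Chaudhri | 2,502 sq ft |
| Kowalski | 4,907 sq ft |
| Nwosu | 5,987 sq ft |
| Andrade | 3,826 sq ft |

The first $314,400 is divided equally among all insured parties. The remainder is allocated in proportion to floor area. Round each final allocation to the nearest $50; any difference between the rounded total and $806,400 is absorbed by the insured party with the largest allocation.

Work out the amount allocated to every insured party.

First tranche $314,400 split equally: $78,600 each.
Remainder $492,000 by floor area (total 17,222): Chaudhri 71,477.41 → $71,500; Kowalski 140,183.72 → $140,200; Nwosu 171,037.28 → $171,050; Andrade 109,301.59 → $109,300.
Rounding difference −$50 on remainder applied to Nwosu.
Totals: Chaudhri $78,600 + $71,500 = $150,100; Kowalski $78,600 + $140,200 = $218,800; Nwosu $78,600 + $171,000 = $249,600; Andrade $78,600 + $109,300 = $187,900.

Chaudhri: $150,100 | Kowalski: $218,800 | Nwosu: $249,600 | Andrade: $187,900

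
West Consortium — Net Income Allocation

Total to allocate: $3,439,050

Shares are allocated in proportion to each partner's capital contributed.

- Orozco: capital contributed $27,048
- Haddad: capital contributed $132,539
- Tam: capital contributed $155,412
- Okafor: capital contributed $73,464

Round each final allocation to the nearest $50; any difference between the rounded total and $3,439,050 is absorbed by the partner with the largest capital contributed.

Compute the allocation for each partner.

Orozco: $239,450; Haddad: $1,173,350; Tam: $1,375,900; Okafor: $650,350

Capital contributed total: 388,463.
Unrounded shares: Orozco 27,048/388,463 × $3,439,050 = 239,455.04; Haddad 132,539/388,463 × $3,439,050 = 1,173,363.35; Tam 155,412/388,463 × $3,439,050 = 1,375,857.26; Okafor 73,464/388,463 × $3,439,050 = 650,374.35.
At nearest $50: Orozco $239,450; Haddad $1,173,350; Tam $1,375,850; Okafor $650,350. Sum = $3,439,000.
Difference $3,439,050 − $3,439,000 = +$50 applied to largest capital contributed (Tam): Tam becomes $1,375,900.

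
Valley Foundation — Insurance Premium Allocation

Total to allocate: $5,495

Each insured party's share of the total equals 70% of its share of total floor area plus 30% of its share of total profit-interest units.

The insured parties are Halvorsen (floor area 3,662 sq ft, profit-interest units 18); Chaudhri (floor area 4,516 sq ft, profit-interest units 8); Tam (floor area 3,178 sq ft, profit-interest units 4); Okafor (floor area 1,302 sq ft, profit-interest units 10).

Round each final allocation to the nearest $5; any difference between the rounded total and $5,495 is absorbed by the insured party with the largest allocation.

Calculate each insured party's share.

Totals — floor area 12,658, profit-interest units 40.
Composite weights (70% floor area + 30% profit-interest units): Halvorsen 0.3375; Chaudhri 0.3097; Tam 0.2057; Okafor 0.1470.
Pro-rata amounts: Halvorsen 1,854.63; Chaudhri 1,702.02; Tam 1,130.58; Okafor 807.78.
At nearest $5: Halvorsen $1,855; Chaudhri $1,700; Tam $1,130; Okafor $810. Sum = $5,495.
Rounded total matches; no reconciliation needed.

Halvorsen: $1,855 · Chaudhri: $1,700 · Tam: $1,130 · Okafor: $810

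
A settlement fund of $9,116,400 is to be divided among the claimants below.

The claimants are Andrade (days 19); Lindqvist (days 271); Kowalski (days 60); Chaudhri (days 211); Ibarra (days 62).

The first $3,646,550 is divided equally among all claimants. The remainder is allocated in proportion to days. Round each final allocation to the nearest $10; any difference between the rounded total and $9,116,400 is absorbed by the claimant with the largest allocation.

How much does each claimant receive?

Andrade: $896,130; Lindqvist: $3,108,650; Kowalski: $1,256,100; Chaudhri: $2,581,860; Ibarra: $1,273,660

$3,646,550 shared equally gives $729,310 per claimant.
Remainder $5,469,850 by days (total 623): Andrade 166,817.26 → $166,820; Lindqvist 2,379,340.85 → $2,379,340; Kowalski 526,791.33 → $526,790; Chaudhri 1,852,549.52 → $1,852,550; Ibarra 544,351.04 → $544,350.
Totals: Andrade $729,310 + $166,820 = $896,130; Lindqvist $729,310 + $2,379,340 = $3,108,650; Kowalski $729,310 + $526,790 = $1,256,100; Chaudhri $729,310 + $1,852,550 = $2,581,860; Ibarra $729,310 + $544,350 = $1,273,660.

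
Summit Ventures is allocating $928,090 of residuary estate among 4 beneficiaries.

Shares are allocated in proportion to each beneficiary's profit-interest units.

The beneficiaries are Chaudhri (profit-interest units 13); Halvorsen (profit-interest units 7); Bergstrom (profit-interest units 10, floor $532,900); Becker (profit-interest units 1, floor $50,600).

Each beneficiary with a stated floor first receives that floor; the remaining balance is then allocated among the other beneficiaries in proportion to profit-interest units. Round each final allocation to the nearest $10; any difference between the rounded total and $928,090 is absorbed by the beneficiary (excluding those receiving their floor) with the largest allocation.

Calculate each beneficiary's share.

Chaudhri: $223,980; Halvorsen: $120,610; Bergstrom: $532,900; Becker: $50,600

Minimums first: Bergstrom $532,900; Becker $50,600. Residual $344,590.
Residual split over remaining profit-interest units 20: Chaudhri 223,983.50 → $223,980; Halvorsen 120,606.50 → $120,610.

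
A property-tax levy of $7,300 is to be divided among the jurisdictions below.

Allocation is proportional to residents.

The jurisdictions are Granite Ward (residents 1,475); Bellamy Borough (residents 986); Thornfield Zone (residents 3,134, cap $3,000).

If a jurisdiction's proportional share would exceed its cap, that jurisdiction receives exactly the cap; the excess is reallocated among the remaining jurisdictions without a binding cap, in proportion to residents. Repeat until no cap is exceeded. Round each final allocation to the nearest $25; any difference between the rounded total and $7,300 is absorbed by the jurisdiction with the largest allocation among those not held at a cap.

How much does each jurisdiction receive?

Residents total: 5,595.
Unconstrained shares: Granite Ward 1,924.49; Bellamy Borough 1,286.47; Thornfield Zone 4,089.04.
Cap binds for Thornfield Zone ($3,000); balance $4,300 reallocated over remaining residents 2,461.
Shares after redistribution: Granite Ward 2,577.20 → $2,575; Bellamy Borough 1,722.80 → $1,725.

Granite Ward: $2,575 | Bellamy Borough: $1,725 | Thornfield Zone: $3,000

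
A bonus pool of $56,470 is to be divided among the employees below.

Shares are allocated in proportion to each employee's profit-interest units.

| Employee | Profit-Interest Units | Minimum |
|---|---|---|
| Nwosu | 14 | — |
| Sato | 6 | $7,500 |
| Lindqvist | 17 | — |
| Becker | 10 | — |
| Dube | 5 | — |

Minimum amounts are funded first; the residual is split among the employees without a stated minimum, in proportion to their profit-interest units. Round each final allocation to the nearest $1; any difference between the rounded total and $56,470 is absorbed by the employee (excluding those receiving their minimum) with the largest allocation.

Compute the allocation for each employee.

Nwosu: $14,904 | Sato: $7,500 | Lindqvist: $18,097 | Becker: $10,646 | Dube: $5,323

Guaranteed amounts: Sato $7,500. Residual $48,970.
Residual split over remaining profit-interest units 46: Nwosu 14,903.91 → $14,904; Lindqvist 18,097.61 → $18,098; Becker 10,645.65 → $10,646; Dube 5,322.83 → $5,323.
Rounding difference −$1 applied to Lindqvist → $18,097.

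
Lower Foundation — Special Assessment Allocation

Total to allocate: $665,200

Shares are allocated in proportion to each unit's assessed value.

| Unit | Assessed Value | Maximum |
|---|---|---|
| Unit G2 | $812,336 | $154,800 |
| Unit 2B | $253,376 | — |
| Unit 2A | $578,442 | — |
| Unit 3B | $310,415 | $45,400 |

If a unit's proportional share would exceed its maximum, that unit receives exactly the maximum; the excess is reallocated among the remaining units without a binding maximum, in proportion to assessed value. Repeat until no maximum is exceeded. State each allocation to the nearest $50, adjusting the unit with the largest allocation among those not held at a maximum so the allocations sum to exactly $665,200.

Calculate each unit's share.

Unit G2: $154,800 · Unit 2B: $141,650 · Unit 2A: $323,350 · Unit 3B: $45,400

Combined assessed value = 1,954,569.
Pro-rata shares before constraints: Unit G2 276,462.95; Unit 2B 86,231.65; Unit 2A 196,861.62; Unit 3B 105,643.78.
Held at cap: Unit G2 ($154,800), Unit 3B ($45,400); balance $465,000 reallocated over remaining assessed value 831,818.
Remaining shares: Unit 2B 141,641.37 → $141,650; Unit 2A 323,358.63 → $323,350.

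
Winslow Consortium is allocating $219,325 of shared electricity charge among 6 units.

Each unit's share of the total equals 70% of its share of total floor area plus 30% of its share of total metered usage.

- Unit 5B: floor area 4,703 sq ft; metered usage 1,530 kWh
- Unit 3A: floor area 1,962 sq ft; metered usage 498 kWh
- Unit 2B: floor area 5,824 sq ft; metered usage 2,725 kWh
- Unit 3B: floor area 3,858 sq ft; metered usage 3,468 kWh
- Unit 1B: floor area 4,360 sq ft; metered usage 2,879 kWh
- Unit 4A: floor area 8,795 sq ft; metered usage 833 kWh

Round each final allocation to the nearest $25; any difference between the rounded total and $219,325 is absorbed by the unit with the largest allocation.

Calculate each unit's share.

Totals — floor area 29,502, metered usage 11,933.
Composite weights (70% floor area + 30% metered usage): Unit 5B 0.1501; Unit 3A 0.0591; Unit 2B 0.2067; Unit 3B 0.1787; Unit 1B 0.1758; Unit 4A 0.2296.
Raw shares: Unit 5B 32,910.55; Unit 3A 12,956.12; Unit 2B 45,333.32; Unit 3B 39,199.16; Unit 1B 38,563.86; Unit 4A 50,362.00.
Rounded to nearest $25: Unit 5B $32,900; Unit 3A $12,950; Unit 2B $45,325; Unit 3B $39,200; Unit 1B $38,575; Unit 4A $50,350. Sum = $219,300.
Difference $219,325 − $219,300 = +$25 applied to largest allocation (Unit 4A): Unit 4A becomes $50,375.

Unit 5B: $32,900; Unit 3A: $12,950; Unit 2B: $45,325; Unit 3B: $39,200; Unit 1B: $38,575; Unit 4A: $50,375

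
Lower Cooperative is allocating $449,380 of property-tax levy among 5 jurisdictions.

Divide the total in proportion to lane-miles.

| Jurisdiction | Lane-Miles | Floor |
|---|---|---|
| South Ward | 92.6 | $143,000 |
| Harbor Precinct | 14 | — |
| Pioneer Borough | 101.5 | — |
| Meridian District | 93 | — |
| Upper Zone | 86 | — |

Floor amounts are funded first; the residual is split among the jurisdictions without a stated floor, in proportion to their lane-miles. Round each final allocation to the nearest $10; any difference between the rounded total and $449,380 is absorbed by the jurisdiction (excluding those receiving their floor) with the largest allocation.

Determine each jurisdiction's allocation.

South Ward: $143,000; Harbor Precinct: $14,560; Pioneer Borough: $105,600; Meridian District: $96,750; Upper Zone: $89,470

Minimums first: South Ward $143,000. Residual $306,380.
Residual split over remaining lane-miles 294.5: Harbor Precinct 14,564.75 → $14,560; Pioneer Borough 105,594.47 → $105,590; Meridian District 96,751.58 → $96,750; Upper Zone 89,469.20 → $89,470.
Rounding difference +$10 applied to Pioneer Borough → $105,600.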